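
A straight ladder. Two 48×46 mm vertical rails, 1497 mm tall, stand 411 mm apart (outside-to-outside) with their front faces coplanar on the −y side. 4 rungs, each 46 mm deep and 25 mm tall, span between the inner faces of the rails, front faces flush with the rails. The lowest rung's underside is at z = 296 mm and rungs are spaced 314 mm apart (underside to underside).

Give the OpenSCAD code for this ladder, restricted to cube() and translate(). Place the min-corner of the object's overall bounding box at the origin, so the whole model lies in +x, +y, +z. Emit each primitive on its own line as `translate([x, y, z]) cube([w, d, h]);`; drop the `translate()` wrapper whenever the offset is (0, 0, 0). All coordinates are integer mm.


// rung span = 411 - 2*48 = 315
// rung[k] z = 296 + k*314
cube([48, 46, 1497]);
translate([363, 0, 0]) cube([48, 46, 1497]);
translate([48, 0, 296]) cube([315, 46, 25]);
translate([48, 0, 610]) cube([315, 46, 25]);
translate([48, 0, 924]) cube([315, 46, 25]);
translate([48, 0, 1238]) cube([315, 46, 25]);


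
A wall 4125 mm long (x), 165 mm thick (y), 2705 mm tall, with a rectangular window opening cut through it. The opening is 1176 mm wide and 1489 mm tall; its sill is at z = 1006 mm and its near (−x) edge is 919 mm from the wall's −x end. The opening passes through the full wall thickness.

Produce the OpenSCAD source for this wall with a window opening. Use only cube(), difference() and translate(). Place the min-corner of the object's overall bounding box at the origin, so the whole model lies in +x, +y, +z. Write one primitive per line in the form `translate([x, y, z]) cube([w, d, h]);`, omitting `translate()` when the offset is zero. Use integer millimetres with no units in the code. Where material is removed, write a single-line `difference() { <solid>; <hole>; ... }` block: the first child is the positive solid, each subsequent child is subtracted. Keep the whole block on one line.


difference() { cube([4125, 165, 2705]); translate([919, 0, 1006]) cube([1176, 165, 1489]); }


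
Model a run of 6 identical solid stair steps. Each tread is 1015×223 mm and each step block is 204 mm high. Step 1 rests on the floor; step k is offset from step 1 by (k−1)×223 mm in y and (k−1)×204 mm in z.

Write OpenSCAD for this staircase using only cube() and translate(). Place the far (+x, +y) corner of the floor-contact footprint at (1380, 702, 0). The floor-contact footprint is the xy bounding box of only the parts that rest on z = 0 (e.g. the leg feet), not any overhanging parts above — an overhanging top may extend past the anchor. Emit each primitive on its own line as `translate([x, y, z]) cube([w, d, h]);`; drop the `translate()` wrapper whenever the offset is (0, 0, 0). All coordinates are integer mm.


translate([365, 479, 0]) cube([1015, 223, 204]);
translate([365, 702, 204]) cube([1015, 223, 204]);
translate([365, 925, 408]) cube([1015, 223, 204]);
translate([365, 1148, 612]) cube([1015, 223, 204]);
translate([365, 1371, 816]) cube([1015, 223, 204]);
translate([365, 1594, 1020]) cube([1015, 223, 204]);


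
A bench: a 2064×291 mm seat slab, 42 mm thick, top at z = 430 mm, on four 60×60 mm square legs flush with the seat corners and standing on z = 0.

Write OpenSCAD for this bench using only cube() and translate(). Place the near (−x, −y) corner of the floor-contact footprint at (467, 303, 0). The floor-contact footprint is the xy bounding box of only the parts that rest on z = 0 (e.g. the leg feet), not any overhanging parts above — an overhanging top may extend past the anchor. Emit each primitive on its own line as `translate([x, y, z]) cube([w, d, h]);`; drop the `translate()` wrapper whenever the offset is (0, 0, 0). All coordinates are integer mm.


// leg_h = 430 − 42 = 388
translate([467, 303, 388]) cube([2064, 291, 42]);
translate([467, 303, 0]) cube([60, 60, 388]);
translate([467, 534, 0]) cube([60, 60, 388]);
translate([2471, 303, 0]) cube([60, 60, 388]);
translate([2471, 534, 0]) cube([60, 60, 388]);


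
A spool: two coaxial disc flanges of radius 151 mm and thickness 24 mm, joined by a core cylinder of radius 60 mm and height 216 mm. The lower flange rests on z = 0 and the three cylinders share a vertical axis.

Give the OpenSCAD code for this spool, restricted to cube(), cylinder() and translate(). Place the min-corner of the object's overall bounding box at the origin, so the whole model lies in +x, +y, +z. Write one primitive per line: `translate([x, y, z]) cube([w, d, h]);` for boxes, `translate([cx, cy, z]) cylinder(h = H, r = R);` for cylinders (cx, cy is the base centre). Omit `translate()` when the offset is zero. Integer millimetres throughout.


translate([151, 151, 0]) cylinder(h = 24, r = 151);
translate([151, 151, 24]) cylinder(h = 216, r = 60);
translate([151, 151, 240]) cylinder(h = 24, r = 151);


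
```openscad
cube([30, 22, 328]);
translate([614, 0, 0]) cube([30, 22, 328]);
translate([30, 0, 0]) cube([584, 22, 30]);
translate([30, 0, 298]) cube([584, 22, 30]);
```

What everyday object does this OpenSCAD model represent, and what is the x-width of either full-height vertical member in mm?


A picture frame. The border width is 30 mm.

Four thin pieces enclosing a rectangular opening — a picture frame. The two full-height stiles are 328 mm tall; the top rail sits at z = 298 and is 30 mm tall, so the border above the opening is 328 − 298 = 30 mm, matching the stile x-width.


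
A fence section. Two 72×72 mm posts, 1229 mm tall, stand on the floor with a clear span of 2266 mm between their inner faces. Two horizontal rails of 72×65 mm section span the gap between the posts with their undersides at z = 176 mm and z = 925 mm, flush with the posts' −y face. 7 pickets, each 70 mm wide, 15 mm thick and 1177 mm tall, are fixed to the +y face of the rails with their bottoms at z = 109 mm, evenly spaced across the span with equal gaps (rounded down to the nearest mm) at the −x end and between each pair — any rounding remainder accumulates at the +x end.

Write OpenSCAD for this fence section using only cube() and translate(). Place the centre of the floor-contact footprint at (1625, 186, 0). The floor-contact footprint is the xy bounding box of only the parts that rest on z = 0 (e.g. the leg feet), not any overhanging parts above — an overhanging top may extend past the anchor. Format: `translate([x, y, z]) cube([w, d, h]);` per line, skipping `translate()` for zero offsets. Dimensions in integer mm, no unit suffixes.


translate([420, 150, 0]) cube([72, 72, 1229]);
translate([2758, 150, 0]) cube([72, 72, 1229]);
translate([492, 150, 176]) cube([2266, 72, 65]);
translate([492, 150, 925]) cube([2266, 72, 65]);
translate([714, 222, 109]) cube([70, 15, 1177]);
translate([1006, 222, 109]) cube([70, 15, 1177]);
translate([1298, 222, 109]) cube([70, 15, 1177]);
translate([1590, 222, 109]) cube([70, 15, 1177]);
translate([1882, 222, 109]) cube([70, 15, 1177]);
translate([2174, 222, 109]) cube([70, 15, 1177]);
translate([2466, 222, 109]) cube([70, 15, 1177]);


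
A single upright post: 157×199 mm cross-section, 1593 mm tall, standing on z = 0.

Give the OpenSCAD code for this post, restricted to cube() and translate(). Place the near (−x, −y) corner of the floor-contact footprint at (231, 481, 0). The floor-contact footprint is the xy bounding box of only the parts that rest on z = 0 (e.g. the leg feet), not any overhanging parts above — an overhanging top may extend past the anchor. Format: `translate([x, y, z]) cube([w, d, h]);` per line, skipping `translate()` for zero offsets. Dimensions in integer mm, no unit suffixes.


translate([231, 481, 0]) cube([157, 199, 1593]);


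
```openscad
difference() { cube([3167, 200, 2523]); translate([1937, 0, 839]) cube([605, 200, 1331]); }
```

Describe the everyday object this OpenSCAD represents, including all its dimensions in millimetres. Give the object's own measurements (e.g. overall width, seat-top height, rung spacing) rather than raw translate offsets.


A wall 3167 mm long (x), 200 mm thick (y), 2523 mm tall, with a rectangular window opening cut through it. The opening is 605 mm wide and 1331 mm tall; its sill is at z = 839 mm and its near (−x) edge is 1937 mm from the wall's −x end. The opening passes through the full wall thickness.


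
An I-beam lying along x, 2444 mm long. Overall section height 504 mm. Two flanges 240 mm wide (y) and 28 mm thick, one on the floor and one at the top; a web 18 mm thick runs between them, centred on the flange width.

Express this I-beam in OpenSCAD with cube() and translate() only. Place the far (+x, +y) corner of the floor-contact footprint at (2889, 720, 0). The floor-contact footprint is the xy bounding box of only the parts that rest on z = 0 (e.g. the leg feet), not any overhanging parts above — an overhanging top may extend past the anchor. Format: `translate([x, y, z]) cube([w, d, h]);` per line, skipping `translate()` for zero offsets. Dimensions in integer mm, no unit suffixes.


translate([445, 480, 0]) cube([2444, 240, 28]);
translate([445, 591, 28]) cube([2444, 18, 448]);
translate([445, 480, 476]) cube([2444, 240, 28]);


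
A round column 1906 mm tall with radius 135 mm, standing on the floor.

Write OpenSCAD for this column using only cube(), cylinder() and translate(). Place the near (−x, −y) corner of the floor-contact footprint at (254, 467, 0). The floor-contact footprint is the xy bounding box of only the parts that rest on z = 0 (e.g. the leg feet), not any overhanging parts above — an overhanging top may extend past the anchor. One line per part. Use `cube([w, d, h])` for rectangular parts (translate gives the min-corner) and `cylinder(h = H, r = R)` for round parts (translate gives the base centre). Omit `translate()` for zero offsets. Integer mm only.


translate([389, 602, 0]) cylinder(h = 1906, r = 135);


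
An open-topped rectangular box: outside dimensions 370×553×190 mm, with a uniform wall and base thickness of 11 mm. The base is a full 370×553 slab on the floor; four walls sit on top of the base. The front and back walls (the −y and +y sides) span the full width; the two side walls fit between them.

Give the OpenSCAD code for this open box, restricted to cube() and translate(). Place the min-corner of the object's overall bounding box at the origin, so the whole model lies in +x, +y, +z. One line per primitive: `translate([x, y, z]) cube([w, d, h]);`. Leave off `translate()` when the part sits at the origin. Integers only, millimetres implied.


cube([370, 553, 11]);
translate([0, 0, 11]) cube([370, 11, 179]);
translate([0, 542, 11]) cube([370, 11, 179]);
translate([0, 11, 11]) cube([11, 531, 179]);
translate([359, 11, 11]) cube([11, 531, 179]);


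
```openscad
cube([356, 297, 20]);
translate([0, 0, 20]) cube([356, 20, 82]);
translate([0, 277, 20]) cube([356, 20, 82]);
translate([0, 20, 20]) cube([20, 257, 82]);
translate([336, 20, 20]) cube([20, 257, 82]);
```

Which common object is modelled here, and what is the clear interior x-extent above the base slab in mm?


An open box. The internal width is 316 mm.

A 356×297 base slab with four walls standing on it — an open box. The base is 356 mm wide and the walls are 20 mm thick, so the internal width is 356 − 2 × 20 = 316 mm.


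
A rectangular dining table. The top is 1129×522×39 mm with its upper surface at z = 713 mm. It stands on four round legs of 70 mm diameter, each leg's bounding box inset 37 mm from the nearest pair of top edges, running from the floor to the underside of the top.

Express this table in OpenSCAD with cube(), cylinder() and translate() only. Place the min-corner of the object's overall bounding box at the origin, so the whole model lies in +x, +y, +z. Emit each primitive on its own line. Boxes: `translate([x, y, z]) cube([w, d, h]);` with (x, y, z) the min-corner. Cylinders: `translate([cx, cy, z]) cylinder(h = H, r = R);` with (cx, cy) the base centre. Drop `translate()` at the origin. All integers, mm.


translate([0, 0, 674]) cube([1129, 522, 39]);
translate([72, 72, 0]) cylinder(h = 674, r = 35);
translate([1057, 72, 0]) cylinder(h = 674, r = 35);
translate([72, 450, 0]) cylinder(h = 674, r = 35);
translate([1057, 450, 0]) cylinder(h = 674, r = 35);


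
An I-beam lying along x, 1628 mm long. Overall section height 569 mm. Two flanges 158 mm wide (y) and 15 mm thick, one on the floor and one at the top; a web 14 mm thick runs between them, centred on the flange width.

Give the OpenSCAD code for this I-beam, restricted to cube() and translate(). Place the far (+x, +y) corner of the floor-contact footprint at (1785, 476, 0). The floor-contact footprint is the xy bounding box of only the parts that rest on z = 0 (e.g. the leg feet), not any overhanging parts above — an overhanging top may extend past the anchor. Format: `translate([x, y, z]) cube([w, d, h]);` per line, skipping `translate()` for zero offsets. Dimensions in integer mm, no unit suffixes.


translate([157, 318, 0]) cube([1628, 158, 15]);
translate([157, 390, 15]) cube([1628, 14, 539]);
translate([157, 318, 554]) cube([1628, 158, 15]);


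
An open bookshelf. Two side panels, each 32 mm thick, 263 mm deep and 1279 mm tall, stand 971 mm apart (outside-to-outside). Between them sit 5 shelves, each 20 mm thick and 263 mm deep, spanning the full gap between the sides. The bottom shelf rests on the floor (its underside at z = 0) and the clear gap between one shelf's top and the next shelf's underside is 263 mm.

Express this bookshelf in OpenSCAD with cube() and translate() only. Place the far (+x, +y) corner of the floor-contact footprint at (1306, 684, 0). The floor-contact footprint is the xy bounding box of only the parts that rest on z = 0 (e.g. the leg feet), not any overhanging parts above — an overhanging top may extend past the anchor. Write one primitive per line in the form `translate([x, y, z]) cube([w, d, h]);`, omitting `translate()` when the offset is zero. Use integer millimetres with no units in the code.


translate([335, 421, 0]) cube([32, 263, 1279]);
translate([1274, 421, 0]) cube([32, 263, 1279]);
translate([367, 421, 0]) cube([907, 263, 20]);
translate([367, 421, 283]) cube([907, 263, 20]);
translate([367, 421, 566]) cube([907, 263, 20]);
translate([367, 421, 849]) cube([907, 263, 20]);
translate([367, 421, 1132]) cube([907, 263, 20]);


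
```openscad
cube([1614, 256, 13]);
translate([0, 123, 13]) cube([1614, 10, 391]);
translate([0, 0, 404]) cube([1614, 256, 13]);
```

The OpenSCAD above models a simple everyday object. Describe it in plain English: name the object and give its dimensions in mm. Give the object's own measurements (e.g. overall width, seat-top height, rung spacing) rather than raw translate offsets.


An I-beam lying along x, 1614 mm long. Overall section height 417 mm. Two flanges 256 mm wide (y) and 13 mm thick, one on the floor and one at the top; a web 10 mm thick runs between them, centred on the flange width.


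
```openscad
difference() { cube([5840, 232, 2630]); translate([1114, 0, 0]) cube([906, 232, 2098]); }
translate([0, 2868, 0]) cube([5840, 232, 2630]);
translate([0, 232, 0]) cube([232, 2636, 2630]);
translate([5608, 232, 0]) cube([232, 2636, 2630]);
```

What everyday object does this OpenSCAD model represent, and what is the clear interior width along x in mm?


A single room. The interior width is 5376 mm.

Four walls enclosing a rectangle with a door in the front wall — a room. Outside width 5840 minus two 232 mm walls gives 5376 mm.


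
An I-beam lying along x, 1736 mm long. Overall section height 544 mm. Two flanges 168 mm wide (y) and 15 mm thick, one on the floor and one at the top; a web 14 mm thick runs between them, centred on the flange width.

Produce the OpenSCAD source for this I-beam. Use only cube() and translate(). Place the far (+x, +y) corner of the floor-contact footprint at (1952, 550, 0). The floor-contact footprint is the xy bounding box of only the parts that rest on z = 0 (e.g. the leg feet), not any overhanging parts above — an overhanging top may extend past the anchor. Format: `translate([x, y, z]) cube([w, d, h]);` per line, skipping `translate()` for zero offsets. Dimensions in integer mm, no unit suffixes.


translate([216, 382, 0]) cube([1736, 168, 15]);
translate([216, 459, 15]) cube([1736, 14, 514]);
translate([216, 382, 529]) cube([1736, 168, 15]);


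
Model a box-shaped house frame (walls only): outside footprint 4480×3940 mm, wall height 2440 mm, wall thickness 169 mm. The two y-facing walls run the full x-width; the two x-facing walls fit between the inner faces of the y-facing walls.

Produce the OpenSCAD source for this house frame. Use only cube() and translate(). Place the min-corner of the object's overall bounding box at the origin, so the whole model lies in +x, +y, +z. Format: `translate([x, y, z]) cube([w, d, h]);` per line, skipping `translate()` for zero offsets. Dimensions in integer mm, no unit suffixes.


cube([4480, 169, 2440]);
translate([0, 3771, 0]) cube([4480, 169, 2440]);
translate([0, 169, 0]) cube([169, 3602, 2440]);
translate([4311, 169, 0]) cube([169, 3602, 2440]);


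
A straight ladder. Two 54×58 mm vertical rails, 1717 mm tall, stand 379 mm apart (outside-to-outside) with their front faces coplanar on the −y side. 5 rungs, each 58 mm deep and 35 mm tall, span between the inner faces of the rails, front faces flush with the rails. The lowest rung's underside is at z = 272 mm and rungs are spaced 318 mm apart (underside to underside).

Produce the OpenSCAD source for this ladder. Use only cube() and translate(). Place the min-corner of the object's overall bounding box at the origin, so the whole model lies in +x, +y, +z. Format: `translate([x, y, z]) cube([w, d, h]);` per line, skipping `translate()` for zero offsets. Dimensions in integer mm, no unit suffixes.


cube([54, 58, 1717]);
translate([325, 0, 0]) cube([54, 58, 1717]);
translate([54, 0, 272]) cube([271, 58, 35]);
translate([54, 0, 590]) cube([271, 58, 35]);
translate([54, 0, 908]) cube([271, 58, 35]);
translate([54, 0, 1226]) cube([271, 58, 35]);
translate([54, 0, 1544]) cube([271, 58, 35]);


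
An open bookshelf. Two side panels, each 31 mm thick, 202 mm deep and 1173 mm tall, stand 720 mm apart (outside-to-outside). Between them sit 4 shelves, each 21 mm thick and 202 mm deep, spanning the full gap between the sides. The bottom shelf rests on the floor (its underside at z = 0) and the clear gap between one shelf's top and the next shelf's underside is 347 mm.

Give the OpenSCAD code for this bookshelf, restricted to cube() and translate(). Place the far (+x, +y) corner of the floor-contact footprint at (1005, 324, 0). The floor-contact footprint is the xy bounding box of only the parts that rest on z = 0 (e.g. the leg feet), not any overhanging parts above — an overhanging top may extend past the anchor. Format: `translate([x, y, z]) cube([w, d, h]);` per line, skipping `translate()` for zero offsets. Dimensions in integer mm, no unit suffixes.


translate([285, 122, 0]) cube([31, 202, 1173]);
translate([974, 122, 0]) cube([31, 202, 1173]);
translate([316, 122, 0]) cube([658, 202, 21]);
translate([316, 122, 368]) cube([658, 202, 21]);
translate([316, 122, 736]) cube([658, 202, 21]);
translate([316, 122, 1104]) cube([658, 202, 21]);


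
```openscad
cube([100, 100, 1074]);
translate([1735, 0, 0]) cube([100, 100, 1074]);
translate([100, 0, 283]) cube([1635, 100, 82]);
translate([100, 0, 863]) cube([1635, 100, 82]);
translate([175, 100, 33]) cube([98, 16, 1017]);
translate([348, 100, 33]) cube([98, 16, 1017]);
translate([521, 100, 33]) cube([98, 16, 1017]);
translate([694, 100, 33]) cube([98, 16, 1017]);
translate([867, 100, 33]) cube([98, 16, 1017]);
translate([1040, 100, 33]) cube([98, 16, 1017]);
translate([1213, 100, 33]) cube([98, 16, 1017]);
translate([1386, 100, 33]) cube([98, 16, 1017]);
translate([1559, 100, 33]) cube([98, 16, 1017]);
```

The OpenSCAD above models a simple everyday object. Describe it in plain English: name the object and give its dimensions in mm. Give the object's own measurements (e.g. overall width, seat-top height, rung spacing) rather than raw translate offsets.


A fence section. Two 100×100 mm posts, 1074 mm tall, stand on the floor with a clear span of 1635 mm between their inner faces. Two horizontal rails of 100×82 mm section span the gap between the posts with their undersides at z = 283 mm and z = 863 mm, flush with the posts' −y face. 9 pickets, each 98 mm wide, 16 mm thick and 1017 mm tall, are fixed to the +y face of the rails with their bottoms at z = 33 mm, spaced across the span with a 75 mm gap after the −x post and between neighbouring pickets, with 78 mm left before the +x post.


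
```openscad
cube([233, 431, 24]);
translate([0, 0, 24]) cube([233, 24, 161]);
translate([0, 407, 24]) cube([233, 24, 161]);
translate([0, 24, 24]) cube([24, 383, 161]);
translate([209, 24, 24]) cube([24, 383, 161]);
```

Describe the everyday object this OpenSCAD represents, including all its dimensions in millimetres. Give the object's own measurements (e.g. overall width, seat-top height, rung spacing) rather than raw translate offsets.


An open-topped rectangular box: outside dimensions 233×431×185 mm, with a uniform wall and base thickness of 24 mm. The base is a full 233×431 slab on the floor; four walls sit on top of the base. The front and back walls (the −y and +y sides) span the full width; the two side walls fit between them.


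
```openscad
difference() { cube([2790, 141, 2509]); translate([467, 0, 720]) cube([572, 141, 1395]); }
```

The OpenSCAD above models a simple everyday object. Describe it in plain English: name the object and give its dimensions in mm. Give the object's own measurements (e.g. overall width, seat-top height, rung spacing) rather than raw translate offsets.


A wall 2790 mm long (x), 141 mm thick (y), 2509 mm tall, with a rectangular window opening cut through it. The opening is 572 mm wide and 1395 mm tall; its sill is at z = 720 mm and its near (−x) edge is 467 mm from the wall's −x end. The opening passes through the full wall thickness.


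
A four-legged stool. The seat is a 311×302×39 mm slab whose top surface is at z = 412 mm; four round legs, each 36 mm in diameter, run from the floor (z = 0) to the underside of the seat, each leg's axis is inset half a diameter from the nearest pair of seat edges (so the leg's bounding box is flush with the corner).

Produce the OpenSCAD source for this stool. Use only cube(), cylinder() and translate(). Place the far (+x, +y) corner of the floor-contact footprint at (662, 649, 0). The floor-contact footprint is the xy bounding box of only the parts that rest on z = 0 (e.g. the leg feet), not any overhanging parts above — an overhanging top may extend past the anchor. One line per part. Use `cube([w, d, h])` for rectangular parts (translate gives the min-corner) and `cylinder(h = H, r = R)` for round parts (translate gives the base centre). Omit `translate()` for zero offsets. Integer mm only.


translate([351, 347, 373]) cube([311, 302, 39]);
translate([369, 365, 0]) cylinder(h = 373, r = 18);
translate([644, 365, 0]) cylinder(h = 373, r = 18);
translate([369, 631, 0]) cylinder(h = 373, r = 18);
translate([644, 631, 0]) cylinder(h = 373, r = 18);


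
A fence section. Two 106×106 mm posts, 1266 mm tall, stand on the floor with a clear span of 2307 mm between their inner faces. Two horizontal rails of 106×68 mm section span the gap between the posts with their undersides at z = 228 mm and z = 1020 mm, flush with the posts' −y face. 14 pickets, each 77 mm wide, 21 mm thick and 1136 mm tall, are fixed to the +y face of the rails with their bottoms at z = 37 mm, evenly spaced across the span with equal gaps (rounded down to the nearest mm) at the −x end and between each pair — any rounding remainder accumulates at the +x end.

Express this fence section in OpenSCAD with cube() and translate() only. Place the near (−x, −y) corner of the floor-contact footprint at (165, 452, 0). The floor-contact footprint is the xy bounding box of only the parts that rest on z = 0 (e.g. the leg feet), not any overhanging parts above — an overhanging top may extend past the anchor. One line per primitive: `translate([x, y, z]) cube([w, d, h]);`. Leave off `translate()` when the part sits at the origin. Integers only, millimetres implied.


translate([165, 452, 0]) cube([106, 106, 1266]);
translate([2578, 452, 0]) cube([106, 106, 1266]);
translate([271, 452, 228]) cube([2307, 106, 68]);
translate([271, 452, 1020]) cube([2307, 106, 68]);
translate([352, 558, 37]) cube([77, 21, 1136]);
translate([510, 558, 37]) cube([77, 21, 1136]);
translate([668, 558, 37]) cube([77, 21, 1136]);
translate([826, 558, 37]) cube([77, 21, 1136]);
translate([984, 558, 37]) cube([77, 21, 1136]);
translate([1142, 558, 37]) cube([77, 21, 1136]);
translate([1300, 558, 37]) cube([77, 21, 1136]);
translate([1458, 558, 37]) cube([77, 21, 1136]);
translate([1616, 558, 37]) cube([77, 21, 1136]);
translate([1774, 558, 37]) cube([77, 21, 1136]);
translate([1932, 558, 37]) cube([77, 21, 1136]);
translate([2090, 558, 37]) cube([77, 21, 1136]);
translate([2248, 558, 37]) cube([77, 21, 1136]);
translate([2406, 558, 37]) cube([77, 21, 1136]);


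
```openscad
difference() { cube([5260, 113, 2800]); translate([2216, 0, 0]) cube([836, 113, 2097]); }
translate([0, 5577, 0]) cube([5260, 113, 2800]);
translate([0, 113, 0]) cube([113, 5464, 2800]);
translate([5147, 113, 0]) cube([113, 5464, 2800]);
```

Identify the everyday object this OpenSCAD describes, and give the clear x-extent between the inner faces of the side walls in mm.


A single room. The interior width is 5034 mm.

Four walls enclosing a rectangle with a door in the front wall — a room. Outside width 5260 minus two 113 mm walls gives 5034 mm.


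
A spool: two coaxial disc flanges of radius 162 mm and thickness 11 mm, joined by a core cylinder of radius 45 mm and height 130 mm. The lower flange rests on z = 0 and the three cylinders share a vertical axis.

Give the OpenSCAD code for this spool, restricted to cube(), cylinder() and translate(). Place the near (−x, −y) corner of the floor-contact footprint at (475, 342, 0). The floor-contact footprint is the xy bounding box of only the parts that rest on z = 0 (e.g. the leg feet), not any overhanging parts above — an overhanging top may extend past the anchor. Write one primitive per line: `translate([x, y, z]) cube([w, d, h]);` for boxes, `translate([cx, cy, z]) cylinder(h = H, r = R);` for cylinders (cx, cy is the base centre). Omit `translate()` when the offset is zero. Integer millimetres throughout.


translate([637, 504, 0]) cylinder(h = 11, r = 162);
translate([637, 504, 11]) cylinder(h = 130, r = 45);
translate([637, 504, 141]) cylinder(h = 11, r = 162);


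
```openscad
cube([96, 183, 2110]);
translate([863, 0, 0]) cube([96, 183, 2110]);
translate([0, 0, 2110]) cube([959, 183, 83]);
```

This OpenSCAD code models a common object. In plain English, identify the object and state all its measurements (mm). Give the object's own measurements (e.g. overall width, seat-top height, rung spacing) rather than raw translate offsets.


A door frame. The clear opening is 767 mm wide and 2110 mm high. Two 96 mm wide jambs, 183 mm deep, stand either side of the opening from the floor to the top of the opening. A 83 mm thick head sits across the top of both jambs, spanning the full outside width of the frame.


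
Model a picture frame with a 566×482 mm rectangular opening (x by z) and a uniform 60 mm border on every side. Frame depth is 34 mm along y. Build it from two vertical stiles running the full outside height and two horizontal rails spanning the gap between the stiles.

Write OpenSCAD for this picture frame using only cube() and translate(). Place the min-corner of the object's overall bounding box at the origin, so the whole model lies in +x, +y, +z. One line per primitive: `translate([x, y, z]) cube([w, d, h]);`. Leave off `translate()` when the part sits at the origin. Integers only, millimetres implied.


cube([60, 34, 602]);
translate([626, 0, 0]) cube([60, 34, 602]);
translate([60, 0, 0]) cube([566, 34, 60]);
translate([60, 0, 542]) cube([566, 34, 60]);


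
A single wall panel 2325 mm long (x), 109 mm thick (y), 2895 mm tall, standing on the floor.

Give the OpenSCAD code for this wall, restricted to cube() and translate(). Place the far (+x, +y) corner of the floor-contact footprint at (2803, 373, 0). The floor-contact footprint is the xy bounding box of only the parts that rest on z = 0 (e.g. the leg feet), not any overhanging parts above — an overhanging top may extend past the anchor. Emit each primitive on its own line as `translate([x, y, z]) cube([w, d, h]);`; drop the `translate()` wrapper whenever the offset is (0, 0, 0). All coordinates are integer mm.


translate([478, 264, 0]) cube([2325, 109, 2895]);


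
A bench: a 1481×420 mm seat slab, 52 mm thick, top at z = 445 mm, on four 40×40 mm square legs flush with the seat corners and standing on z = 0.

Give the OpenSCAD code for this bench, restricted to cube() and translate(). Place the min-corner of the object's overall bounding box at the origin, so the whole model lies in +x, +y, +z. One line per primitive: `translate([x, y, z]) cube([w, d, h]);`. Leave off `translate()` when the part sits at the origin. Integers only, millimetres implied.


translate([0, 0, 393]) cube([1481, 420, 52]);
cube([40, 40, 393]);
translate([0, 380, 0]) cube([40, 40, 393]);
translate([1441, 0, 0]) cube([40, 40, 393]);
translate([1441, 380, 0]) cube([40, 40, 393]);


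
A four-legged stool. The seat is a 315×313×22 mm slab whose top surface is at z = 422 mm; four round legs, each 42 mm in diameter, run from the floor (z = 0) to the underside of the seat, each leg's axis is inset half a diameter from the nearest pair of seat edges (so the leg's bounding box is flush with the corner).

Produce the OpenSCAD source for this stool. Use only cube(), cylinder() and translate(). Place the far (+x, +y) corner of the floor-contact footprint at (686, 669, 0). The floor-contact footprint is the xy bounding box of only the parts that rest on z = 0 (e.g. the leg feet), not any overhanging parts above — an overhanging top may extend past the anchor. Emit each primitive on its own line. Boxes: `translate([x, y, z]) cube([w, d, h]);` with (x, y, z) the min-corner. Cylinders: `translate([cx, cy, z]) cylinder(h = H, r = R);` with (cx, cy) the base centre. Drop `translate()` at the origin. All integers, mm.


translate([371, 356, 400]) cube([315, 313, 22]);
translate([392, 377, 0]) cylinder(h = 400, r = 21);
translate([665, 377, 0]) cylinder(h = 400, r = 21);
translate([392, 648, 0]) cylinder(h = 400, r = 21);
translate([665, 648, 0]) cylinder(h = 400, r = 21);


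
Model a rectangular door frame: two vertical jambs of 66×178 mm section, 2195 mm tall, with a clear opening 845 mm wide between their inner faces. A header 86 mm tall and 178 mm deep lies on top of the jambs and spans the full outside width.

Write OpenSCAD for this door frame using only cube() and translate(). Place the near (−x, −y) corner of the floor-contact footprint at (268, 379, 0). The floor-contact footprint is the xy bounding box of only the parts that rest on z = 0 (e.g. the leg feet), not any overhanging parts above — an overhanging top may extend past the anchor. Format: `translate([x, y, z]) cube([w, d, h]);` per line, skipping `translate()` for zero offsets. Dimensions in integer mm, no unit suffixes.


translate([268, 379, 0]) cube([66, 178, 2195]);
translate([1179, 379, 0]) cube([66, 178, 2195]);
translate([268, 379, 2195]) cube([977, 178, 86]);


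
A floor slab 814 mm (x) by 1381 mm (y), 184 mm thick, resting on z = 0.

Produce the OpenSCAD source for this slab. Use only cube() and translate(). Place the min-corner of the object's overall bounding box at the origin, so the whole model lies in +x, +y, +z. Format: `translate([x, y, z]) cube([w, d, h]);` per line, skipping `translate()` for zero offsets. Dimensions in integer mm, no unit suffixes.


cube([814, 1381, 184]);


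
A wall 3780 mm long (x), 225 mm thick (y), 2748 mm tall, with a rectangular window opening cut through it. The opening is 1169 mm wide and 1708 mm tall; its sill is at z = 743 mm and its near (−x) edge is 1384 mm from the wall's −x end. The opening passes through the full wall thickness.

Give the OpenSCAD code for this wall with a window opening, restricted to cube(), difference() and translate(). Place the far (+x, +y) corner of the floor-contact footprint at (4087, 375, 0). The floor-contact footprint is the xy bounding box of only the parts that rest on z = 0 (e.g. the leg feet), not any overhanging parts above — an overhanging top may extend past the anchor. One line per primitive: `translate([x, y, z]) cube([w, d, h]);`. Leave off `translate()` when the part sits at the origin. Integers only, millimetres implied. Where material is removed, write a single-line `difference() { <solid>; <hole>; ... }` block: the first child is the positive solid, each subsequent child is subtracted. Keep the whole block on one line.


difference() { translate([307, 150, 0]) cube([3780, 225, 2748]); translate([1691, 150, 743]) cube([1169, 225, 1708]); }


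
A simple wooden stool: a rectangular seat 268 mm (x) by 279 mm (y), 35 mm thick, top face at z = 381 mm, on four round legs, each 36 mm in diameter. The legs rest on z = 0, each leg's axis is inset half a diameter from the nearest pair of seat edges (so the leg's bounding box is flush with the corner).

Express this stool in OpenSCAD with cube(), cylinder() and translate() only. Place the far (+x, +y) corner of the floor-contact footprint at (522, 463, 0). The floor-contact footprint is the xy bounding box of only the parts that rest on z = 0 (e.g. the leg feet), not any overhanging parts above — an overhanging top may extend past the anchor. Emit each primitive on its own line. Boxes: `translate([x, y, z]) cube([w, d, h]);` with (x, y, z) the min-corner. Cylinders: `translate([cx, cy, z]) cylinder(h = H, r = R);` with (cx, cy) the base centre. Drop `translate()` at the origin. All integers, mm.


translate([254, 184, 346]) cube([268, 279, 35]);
translate([272, 202, 0]) cylinder(h = 346, r = 18);
translate([504, 202, 0]) cylinder(h = 346, r = 18);
translate([272, 445, 0]) cylinder(h = 346, r = 18);
translate([504, 445, 0]) cylinder(h = 346, r = 18);


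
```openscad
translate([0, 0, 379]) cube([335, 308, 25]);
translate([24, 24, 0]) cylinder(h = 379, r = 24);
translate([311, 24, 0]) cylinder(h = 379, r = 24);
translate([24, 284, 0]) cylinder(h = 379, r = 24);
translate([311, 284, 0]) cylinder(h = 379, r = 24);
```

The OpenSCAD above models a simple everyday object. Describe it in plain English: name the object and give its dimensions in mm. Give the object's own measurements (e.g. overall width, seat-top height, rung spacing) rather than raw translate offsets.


A four-legged stool. The seat is a 335×308×25 mm slab whose top surface is at z = 404 mm; four round legs, each 48 mm in diameter, run from the floor (z = 0) to the underside of the seat, each leg's axis is inset half a diameter from the nearest pair of seat edges (so the leg's bounding box is flush with the corner).


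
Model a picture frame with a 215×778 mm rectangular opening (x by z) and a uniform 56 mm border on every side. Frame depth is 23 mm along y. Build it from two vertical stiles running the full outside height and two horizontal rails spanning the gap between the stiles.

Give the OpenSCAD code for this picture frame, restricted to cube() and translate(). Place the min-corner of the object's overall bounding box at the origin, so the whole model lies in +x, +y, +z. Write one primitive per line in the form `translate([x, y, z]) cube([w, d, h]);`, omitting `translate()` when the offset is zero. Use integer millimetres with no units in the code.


cube([56, 23, 890]);
translate([271, 0, 0]) cube([56, 23, 890]);
translate([56, 0, 0]) cube([215, 23, 56]);
translate([56, 0, 834]) cube([215, 23, 56]);


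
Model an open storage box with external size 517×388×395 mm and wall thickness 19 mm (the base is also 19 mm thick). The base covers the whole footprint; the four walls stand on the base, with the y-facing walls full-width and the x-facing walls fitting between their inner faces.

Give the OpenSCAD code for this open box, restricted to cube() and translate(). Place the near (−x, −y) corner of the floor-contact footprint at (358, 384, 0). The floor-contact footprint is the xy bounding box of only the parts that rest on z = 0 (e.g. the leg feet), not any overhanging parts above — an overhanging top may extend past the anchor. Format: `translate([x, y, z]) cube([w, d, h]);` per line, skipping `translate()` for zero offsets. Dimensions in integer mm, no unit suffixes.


translate([358, 384, 0]) cube([517, 388, 19]);
translate([358, 384, 19]) cube([517, 19, 376]);
translate([358, 753, 19]) cube([517, 19, 376]);
translate([358, 403, 19]) cube([19, 350, 376]);
translate([856, 403, 19]) cube([19, 350, 376]);


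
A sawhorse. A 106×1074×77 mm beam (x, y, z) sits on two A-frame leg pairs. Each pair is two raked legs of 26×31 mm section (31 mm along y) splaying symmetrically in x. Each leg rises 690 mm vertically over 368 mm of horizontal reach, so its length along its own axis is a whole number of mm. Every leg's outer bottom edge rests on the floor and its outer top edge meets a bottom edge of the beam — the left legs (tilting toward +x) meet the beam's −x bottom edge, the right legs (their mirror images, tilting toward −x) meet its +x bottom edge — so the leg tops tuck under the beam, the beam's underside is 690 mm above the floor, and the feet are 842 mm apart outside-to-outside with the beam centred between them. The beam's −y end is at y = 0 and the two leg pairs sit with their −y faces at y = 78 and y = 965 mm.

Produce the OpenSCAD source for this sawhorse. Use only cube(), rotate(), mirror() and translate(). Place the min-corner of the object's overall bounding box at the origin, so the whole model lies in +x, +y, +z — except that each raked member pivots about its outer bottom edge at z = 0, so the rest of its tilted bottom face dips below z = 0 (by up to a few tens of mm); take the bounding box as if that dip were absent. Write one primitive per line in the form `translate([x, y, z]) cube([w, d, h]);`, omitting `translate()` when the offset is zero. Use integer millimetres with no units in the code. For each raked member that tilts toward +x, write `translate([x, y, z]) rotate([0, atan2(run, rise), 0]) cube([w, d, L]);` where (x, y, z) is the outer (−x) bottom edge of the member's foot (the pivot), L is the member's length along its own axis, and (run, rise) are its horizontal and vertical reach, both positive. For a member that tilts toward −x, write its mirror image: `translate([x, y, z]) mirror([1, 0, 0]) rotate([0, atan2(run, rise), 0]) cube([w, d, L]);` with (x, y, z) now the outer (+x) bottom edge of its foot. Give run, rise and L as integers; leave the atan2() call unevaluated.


// leg length = √(368² + 690²) = 782
// right-leg outer foot x = 2·368 + 106 = 842
// beam min-corner = (368, 0, 690)
translate([368, 0, 690]) cube([106, 1074, 77]);
translate([0, 78, 0]) rotate([0, atan2(368, 690), 0]) cube([26, 31, 782]);
translate([842, 78, 0]) mirror([1, 0, 0]) rotate([0, atan2(368, 690), 0]) cube([26, 31, 782]);
translate([0, 965, 0]) rotate([0, atan2(368, 690), 0]) cube([26, 31, 782]);
translate([842, 965, 0]) mirror([1, 0, 0]) rotate([0, atan2(368, 690), 0]) cube([26, 31, 782]);


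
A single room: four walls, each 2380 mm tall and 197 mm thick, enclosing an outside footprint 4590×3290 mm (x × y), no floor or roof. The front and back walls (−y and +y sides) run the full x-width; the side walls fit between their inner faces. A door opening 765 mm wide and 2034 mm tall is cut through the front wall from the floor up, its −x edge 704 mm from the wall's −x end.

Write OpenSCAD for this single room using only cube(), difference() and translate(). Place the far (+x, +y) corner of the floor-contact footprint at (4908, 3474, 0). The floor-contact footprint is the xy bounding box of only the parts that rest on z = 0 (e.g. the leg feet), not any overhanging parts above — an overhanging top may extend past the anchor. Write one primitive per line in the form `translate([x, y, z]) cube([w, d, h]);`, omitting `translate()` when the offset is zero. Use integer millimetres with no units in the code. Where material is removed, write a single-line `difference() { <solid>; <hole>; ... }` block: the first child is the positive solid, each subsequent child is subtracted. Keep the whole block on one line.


difference() { translate([318, 184, 0]) cube([4590, 197, 2380]); translate([1022, 184, 0]) cube([765, 197, 2034]); }
translate([318, 3277, 0]) cube([4590, 197, 2380]);
translate([318, 381, 0]) cube([197, 2896, 2380]);
translate([4711, 381, 0]) cube([197, 2896, 2380]);
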